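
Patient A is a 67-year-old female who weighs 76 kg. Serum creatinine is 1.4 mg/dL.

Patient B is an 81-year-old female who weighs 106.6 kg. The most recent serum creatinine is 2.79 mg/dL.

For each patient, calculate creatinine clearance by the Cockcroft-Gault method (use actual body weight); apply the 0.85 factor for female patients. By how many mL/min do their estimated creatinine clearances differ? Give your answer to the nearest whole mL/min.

Patient A: CrCl = (140 − 67) × 76 / (72 × 1.4) × 0.85 = 5548.0 / 100.80 × 0.85 ≈ 46.8 mL/min
Patient B: CrCl = (140 − 81) × 106.6 / (72 × 2.79) × 0.85 = 6289.4 / 200.88 × 0.85 ≈ 26.6 mL/min
|46.8 − 26.6| = 20.2 mL/min

20 mL/min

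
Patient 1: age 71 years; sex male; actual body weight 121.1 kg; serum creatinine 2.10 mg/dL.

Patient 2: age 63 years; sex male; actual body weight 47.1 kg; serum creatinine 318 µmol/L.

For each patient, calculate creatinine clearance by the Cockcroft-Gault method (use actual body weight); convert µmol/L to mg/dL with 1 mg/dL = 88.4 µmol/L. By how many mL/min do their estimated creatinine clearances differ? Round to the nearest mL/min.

41 mL/min

Patient 1: CrCl = (140 − 71) × 121.1 / (72 × 2.1) = 8355.9 / 151.20 ≈ 55.3 mL/min
Patient 2: SCr = 318 / 88.4 = 3.597 mg/dL
Patient 2: CrCl = (140 − 63) × 47.1 / (72 × 3.597) = 3626.7 / 258.98 ≈ 14.0 mL/min
|55.3 − 14.0| = 41.3 mL/min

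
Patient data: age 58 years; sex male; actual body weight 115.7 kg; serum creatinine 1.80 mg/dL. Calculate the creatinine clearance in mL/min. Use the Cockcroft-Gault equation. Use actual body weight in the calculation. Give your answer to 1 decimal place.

CrCl = (140 − 58) × 115.7 / (72 × 1.8) = 9487.4 / 129.60 ≈ 73.2 mL/min

73.2 mL/min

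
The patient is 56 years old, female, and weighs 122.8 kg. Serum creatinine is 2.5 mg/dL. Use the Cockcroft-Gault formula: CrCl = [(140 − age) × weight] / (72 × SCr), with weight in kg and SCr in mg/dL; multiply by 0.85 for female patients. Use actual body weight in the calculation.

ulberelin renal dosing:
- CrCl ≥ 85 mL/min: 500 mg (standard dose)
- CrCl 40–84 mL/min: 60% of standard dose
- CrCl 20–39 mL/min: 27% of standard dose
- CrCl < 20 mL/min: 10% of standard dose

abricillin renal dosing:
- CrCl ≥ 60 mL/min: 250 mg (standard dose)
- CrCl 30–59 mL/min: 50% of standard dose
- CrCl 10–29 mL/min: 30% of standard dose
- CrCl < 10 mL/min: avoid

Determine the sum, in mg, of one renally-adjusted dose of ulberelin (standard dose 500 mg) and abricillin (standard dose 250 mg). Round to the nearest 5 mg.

CrCl = (140 − 56) × 122.8 / (72 × 2.5) × 0.85 = 10315.2 / 180.00 × 0.85 ≈ 48.7 mL/min
CrCl ≈ 49 mL/min.
ulberelin: 40–84 mL/min → 60% of 500 mg = 300 mg.
abricillin: 30–59 mL/min → 50% of 250 mg = 125 mg.
Total = 300 + 125 = 425 mg.

425 mg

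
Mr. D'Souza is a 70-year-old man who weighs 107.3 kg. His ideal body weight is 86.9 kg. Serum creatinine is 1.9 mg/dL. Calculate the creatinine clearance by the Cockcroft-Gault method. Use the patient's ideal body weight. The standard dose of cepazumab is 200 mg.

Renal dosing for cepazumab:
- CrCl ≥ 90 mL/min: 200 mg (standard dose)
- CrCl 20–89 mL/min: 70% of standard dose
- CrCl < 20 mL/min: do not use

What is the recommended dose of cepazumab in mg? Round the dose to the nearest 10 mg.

CrCl = (140 − 70) × 86.9 / (72 × 1.9) = 6083.0 / 136.80 ≈ 44.5 mL/min
CrCl ≈ 44 mL/min → bracket 20–89 mL/min.
70% of 200 mg = 140 mg

140 mg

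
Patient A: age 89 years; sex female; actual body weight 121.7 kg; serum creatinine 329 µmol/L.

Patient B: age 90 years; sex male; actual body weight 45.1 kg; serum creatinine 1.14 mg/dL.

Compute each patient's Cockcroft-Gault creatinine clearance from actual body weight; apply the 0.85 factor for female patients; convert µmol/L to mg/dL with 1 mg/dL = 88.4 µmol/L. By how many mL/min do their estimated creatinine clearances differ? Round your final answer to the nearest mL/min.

8 mL/min

Patient A: SCr = 329 / 88.4 = 3.722 mg/dL
Patient A: CrCl = (140 − 89) × 121.7 / (72 × 3.722) × 0.85 = 6206.7 / 267.98 × 0.85 ≈ 19.7 mL/min
Patient B: CrCl = (140 − 90) × 45.1 / (72 × 1.14) = 2255.0 / 82.08 ≈ 27.5 mL/min
|19.7 − 27.5| = 7.8 mL/min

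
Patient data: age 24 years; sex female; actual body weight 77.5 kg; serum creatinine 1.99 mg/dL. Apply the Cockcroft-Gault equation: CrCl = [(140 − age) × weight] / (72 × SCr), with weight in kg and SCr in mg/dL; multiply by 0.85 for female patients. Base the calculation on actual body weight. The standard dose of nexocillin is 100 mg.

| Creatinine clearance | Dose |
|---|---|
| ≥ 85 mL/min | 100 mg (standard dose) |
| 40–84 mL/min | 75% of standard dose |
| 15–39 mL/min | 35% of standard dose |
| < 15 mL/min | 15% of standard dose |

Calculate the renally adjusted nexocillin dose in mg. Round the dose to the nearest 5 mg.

75 mg

CrCl = (140 − 24) × 77.5 / (72 × 1.99) × 0.85 = 8990.0 / 143.28 × 0.85 ≈ 53.3 mL/min
CrCl ≈ 53 mL/min → bracket 40–84 mL/min.
75% of 100 mg = 75 mg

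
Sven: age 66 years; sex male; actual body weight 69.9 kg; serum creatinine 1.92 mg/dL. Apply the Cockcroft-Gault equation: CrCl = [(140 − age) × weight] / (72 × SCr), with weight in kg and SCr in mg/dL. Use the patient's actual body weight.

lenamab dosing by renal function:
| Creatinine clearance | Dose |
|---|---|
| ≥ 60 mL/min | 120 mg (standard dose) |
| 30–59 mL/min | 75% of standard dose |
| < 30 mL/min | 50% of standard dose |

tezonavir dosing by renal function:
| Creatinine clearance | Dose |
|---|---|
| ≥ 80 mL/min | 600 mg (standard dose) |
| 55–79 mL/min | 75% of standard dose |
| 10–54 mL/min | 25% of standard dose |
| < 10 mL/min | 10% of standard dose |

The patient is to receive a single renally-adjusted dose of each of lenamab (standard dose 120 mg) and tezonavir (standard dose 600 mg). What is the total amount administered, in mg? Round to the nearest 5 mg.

240 mg

CrCl = (140 − 66) × 69.9 / (72 × 1.92) = 5172.6 / 138.24 ≈ 37.4 mL/min
CrCl ≈ 37 mL/min.
lenamab: 30–59 mL/min → 75% of 120 mg = 90 mg.
tezonavir: 10–54 mL/min → 25% of 600 mg = 150 mg.
Total = 90 + 150 = 240 mg.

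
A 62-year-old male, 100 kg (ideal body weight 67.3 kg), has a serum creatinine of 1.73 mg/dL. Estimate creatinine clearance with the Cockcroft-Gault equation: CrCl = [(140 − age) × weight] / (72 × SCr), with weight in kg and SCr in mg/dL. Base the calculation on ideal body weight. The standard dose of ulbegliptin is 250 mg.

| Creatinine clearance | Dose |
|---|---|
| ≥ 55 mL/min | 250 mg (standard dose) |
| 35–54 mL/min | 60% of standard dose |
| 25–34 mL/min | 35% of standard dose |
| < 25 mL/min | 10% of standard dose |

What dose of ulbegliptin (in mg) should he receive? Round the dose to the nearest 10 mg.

CrCl = (140 − 62) × 67.3 / (72 × 1.73) = 5249.4 / 124.56 ≈ 42.1 mL/min
CrCl ≈ 42 mL/min → bracket 35–54 mL/min.
60% of 250 mg = 150 mg

150 mg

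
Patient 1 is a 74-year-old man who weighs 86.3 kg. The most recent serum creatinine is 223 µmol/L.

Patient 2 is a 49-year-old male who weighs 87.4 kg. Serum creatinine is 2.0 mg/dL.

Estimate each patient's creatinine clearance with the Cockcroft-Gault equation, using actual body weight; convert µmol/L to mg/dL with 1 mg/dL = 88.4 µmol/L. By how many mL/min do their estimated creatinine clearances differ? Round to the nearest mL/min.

Patient 1: SCr = 223 / 88.4 = 2.523 mg/dL
Patient 1: CrCl = (140 − 74) × 86.3 / (72 × 2.523) = 5695.8 / 181.66 ≈ 31.4 mL/min
Patient 2: CrCl = (140 − 49) × 87.4 / (72 × 2) = 7953.4 / 144.00 ≈ 55.2 mL/min
|31.4 − 55.2| = 23.8 mL/min

24 mL/min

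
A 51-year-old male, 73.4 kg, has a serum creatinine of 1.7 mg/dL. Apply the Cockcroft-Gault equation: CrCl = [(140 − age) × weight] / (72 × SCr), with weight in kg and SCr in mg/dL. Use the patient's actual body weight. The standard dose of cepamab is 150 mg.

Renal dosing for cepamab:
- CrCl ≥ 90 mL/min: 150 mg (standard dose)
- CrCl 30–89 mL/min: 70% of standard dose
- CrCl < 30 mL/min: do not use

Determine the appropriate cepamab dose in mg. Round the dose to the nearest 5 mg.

CrCl = (140 − 51) × 73.4 / (72 × 1.7) = 6532.6 / 122.40 ≈ 53.4 mL/min
CrCl ≈ 53 mL/min → bracket 30–89 mL/min.
70% of 150 mg = 105 mg

105 mg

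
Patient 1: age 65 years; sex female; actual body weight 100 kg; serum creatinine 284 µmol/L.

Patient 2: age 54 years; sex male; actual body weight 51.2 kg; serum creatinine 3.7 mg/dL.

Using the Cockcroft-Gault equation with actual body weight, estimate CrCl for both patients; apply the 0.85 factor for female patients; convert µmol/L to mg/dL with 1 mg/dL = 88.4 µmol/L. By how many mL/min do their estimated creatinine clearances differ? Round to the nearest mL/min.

Patient 1: SCr = 284 / 88.4 = 3.213 mg/dL
Patient 1: CrCl = (140 − 65) × 100 / (72 × 3.213) × 0.85 = 7500.0 / 231.34 × 0.85 ≈ 27.6 mL/min
Patient 2: CrCl = (140 − 54) × 51.2 / (72 × 3.7) = 4403.2 / 266.40 ≈ 16.5 mL/min
|27.6 − 16.5| = 11.1 mL/min

11 mL/min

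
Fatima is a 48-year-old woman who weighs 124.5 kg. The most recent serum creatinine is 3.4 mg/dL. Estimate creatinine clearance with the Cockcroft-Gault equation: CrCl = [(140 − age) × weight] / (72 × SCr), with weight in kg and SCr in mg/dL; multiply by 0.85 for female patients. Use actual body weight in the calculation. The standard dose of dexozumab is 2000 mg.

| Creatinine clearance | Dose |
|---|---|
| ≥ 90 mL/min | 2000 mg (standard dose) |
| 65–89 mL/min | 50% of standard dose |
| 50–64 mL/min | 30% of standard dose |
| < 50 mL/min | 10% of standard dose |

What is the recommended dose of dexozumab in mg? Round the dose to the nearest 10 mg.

200 mg

CrCl = (140 − 48) × 124.5 / (72 × 3.4) × 0.85 = 11454.0 / 244.80 × 0.85 ≈ 39.8 mL/min
CrCl ≈ 40 mL/min → bracket < 50 mL/min.
10% of 2000 mg = 200 mg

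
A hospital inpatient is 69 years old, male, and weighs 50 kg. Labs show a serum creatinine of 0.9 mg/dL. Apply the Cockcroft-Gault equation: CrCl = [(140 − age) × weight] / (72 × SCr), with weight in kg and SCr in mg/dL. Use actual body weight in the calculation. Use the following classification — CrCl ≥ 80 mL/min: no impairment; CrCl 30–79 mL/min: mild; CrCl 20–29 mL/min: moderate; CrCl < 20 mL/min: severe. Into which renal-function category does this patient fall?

CrCl = (140 − 69) × 50 / (72 × 0.9) = 3550.0 / 64.80 ≈ 54.8 mL/min
55 mL/min falls in the 'mild' range.

mild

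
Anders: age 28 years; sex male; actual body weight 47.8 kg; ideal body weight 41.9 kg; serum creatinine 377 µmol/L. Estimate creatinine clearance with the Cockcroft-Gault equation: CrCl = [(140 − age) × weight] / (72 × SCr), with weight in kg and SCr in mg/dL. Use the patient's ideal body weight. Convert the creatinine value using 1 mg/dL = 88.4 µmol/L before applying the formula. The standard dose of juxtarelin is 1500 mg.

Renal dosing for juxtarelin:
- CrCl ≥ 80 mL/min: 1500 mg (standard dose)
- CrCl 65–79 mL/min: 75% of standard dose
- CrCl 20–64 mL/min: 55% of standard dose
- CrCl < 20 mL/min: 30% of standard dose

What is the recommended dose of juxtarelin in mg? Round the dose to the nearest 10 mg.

450 mg

SCr = 377 / 88.4 = 4.265 mg/dL
CrCl = (140 − 28) × 41.9 / (72 × 4.265) = 4692.8 / 307.08 ≈ 15.3 mL/min
CrCl ≈ 15 mL/min → bracket < 20 mL/min.
30% of 1500 mg = 450 mg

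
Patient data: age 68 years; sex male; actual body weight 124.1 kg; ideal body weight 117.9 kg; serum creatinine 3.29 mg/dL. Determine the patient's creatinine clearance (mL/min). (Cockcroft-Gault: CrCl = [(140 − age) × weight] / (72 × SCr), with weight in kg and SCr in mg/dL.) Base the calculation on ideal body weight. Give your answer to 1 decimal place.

35.8 mL/min

CrCl = (140 − 68) × 117.9 / (72 × 3.29) = 8488.8 / 236.88 ≈ 35.8 mL/min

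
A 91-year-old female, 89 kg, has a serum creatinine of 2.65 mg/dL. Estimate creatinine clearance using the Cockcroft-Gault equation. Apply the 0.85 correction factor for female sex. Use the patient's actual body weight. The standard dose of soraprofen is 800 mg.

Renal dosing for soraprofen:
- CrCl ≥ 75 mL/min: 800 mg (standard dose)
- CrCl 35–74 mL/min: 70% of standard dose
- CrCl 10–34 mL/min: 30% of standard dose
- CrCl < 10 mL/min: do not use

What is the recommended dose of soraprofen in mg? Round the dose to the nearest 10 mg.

240 mg

CrCl = (140 − 91) × 89 / (72 × 2.65) × 0.85 = 4361.0 / 190.80 × 0.85 ≈ 19.4 mL/min
CrCl ≈ 19 mL/min → bracket 10–34 mL/min.
30% of 800 mg = 240 mg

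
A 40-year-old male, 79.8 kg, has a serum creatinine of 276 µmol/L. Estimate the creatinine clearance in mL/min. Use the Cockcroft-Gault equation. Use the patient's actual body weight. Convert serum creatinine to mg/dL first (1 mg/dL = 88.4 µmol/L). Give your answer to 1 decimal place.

35.5 mL/min

SCr = 276 / 88.4 = 3.122 mg/dL
CrCl = (140 − 40) × 79.8 / (72 × 3.122) = 7980.0 / 224.78 ≈ 35.5 mL/min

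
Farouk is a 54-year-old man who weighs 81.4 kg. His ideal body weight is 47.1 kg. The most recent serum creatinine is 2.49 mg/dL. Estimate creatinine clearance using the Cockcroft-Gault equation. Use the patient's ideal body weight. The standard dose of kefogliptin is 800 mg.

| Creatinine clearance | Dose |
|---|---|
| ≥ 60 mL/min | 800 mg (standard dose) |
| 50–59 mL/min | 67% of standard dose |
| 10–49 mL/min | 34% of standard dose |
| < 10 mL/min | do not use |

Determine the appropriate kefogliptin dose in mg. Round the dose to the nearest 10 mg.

270 mg

CrCl = (140 − 54) × 47.1 / (72 × 2.49) = 4050.6 / 179.28 ≈ 22.6 mL/min
CrCl ≈ 23 mL/min → bracket 10–49 mL/min.
34% of 800 mg = 272 mg → 270 mg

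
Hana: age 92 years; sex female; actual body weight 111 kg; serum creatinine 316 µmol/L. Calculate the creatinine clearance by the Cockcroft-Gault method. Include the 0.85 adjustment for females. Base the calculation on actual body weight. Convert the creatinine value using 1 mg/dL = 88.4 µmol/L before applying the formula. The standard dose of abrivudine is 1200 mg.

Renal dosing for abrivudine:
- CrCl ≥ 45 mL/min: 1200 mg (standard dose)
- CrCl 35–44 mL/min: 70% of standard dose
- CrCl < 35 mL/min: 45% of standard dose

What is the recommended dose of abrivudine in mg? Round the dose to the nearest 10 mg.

540 mg

SCr = 316 / 88.4 = 3.575 mg/dL
CrCl = (140 − 92) × 111 / (72 × 3.575) × 0.85 = 5328.0 / 257.40 × 0.85 ≈ 17.6 mL/min
CrCl ≈ 18 mL/min → bracket < 35 mL/min.
45% of 1200 mg = 540 mg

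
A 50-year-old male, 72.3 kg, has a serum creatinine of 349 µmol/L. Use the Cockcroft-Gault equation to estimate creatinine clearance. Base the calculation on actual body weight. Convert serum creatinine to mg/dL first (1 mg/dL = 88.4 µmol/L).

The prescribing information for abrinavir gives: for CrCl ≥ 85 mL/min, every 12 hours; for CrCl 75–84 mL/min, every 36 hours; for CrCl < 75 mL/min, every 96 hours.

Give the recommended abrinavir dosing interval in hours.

every 96 hours

SCr = 349 / 88.4 = 3.948 mg/dL
CrCl = (140 − 50) × 72.3 / (72 × 3.948) = 6507.0 / 284.26 ≈ 22.9 mL/min
CrCl ≈ 23 mL/min → bracket < 75 mL/min → every 96 hours.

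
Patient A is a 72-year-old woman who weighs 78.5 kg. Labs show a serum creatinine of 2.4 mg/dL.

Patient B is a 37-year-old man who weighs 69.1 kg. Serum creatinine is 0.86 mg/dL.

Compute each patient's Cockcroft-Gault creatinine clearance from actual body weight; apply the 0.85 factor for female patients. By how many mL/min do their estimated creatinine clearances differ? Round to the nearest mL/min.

89 mL/min

Patient A: CrCl = (140 − 72) × 78.5 / (72 × 2.4) × 0.85 = 5338.0 / 172.80 × 0.85 ≈ 26.3 mL/min
Patient B: CrCl = (140 − 37) × 69.1 / (72 × 0.86) = 7117.3 / 61.92 ≈ 114.9 mL/min
|26.3 − 114.9| = 88.6 mL/min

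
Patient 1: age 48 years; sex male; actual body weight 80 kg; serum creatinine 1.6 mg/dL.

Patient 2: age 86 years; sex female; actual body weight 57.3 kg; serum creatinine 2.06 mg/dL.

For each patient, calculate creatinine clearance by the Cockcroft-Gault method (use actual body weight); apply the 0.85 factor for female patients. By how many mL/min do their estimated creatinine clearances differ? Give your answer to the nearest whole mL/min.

Patient 1: CrCl = (140 − 48) × 80 / (72 × 1.6) = 7360.0 / 115.20 ≈ 63.9 mL/min
Patient 2: CrCl = (140 − 86) × 57.3 / (72 × 2.06) × 0.85 = 3094.2 / 148.32 × 0.85 ≈ 17.7 mL/min
|63.9 − 17.7| = 46.2 mL/min

46 mL/min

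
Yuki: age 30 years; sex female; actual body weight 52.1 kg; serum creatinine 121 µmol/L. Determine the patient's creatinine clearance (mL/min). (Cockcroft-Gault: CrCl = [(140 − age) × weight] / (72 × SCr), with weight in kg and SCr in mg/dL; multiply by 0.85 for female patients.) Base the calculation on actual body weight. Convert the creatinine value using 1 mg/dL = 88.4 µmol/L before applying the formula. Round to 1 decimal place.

SCr = 121 / 88.4 = 1.369 mg/dL
CrCl = (140 − 30) × 52.1 / (72 × 1.369) × 0.85 = 5731.0 / 98.57 × 0.85 ≈ 49.4 mL/min

49.4 mL/min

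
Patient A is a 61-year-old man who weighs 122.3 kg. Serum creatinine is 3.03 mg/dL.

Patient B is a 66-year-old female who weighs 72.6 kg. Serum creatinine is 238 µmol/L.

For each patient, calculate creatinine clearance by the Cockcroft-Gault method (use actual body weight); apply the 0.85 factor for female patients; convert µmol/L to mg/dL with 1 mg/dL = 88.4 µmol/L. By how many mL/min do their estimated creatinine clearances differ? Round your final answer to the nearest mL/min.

21 mL/min

Patient A: CrCl = (140 − 61) × 122.3 / (72 × 3.03) = 9661.7 / 218.16 ≈ 44.3 mL/min
Patient B: SCr = 238 / 88.4 = 2.692 mg/dL
Patient B: CrCl = (140 − 66) × 72.6 / (72 × 2.692) × 0.85 = 5372.4 / 193.82 × 0.85 ≈ 23.6 mL/min
|44.3 − 23.6| = 20.7 mL/min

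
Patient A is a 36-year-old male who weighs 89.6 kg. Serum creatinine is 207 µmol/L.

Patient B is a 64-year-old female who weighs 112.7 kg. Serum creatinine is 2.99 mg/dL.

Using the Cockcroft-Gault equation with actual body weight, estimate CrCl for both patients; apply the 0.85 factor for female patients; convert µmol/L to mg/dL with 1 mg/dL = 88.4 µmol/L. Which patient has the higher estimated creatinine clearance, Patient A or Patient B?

Patient A: SCr = 207 / 88.4 = 2.342 mg/dL
Patient A: CrCl = (140 − 36) × 89.6 / (72 × 2.342) = 9318.4 / 168.62 ≈ 55.3 mL/min
Patient B: CrCl = (140 − 64) × 112.7 / (72 × 2.99) × 0.85 = 8565.2 / 215.28 × 0.85 ≈ 33.8 mL/min
55.3 vs 33.8 mL/min → Patient A is higher.

Patient A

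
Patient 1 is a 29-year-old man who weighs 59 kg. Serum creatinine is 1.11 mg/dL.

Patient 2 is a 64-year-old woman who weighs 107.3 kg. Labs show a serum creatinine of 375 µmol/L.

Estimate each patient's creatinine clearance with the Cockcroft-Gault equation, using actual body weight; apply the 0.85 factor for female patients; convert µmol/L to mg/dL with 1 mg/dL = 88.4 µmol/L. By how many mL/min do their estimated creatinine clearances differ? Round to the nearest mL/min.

Patient 1: CrCl = (140 − 29) × 59 / (72 × 1.11) = 6549.0 / 79.92 ≈ 81.9 mL/min
Patient 2: SCr = 375 / 88.4 = 4.242 mg/dL
Patient 2: CrCl = (140 − 64) × 107.3 / (72 × 4.242) × 0.85 = 8154.8 / 305.42 × 0.85 ≈ 22.7 mL/min
|81.9 − 22.7| = 59.2 mL/min

59 mL/min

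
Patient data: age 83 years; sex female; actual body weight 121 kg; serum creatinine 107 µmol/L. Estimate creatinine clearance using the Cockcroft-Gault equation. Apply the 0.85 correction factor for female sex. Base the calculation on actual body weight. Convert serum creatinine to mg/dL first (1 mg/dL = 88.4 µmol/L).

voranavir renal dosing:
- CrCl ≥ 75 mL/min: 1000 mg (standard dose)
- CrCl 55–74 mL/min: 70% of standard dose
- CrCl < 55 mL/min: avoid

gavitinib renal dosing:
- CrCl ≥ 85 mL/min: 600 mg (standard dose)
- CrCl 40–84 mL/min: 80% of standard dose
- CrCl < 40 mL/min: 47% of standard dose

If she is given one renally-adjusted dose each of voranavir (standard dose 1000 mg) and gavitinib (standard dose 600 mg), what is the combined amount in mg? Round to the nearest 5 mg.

SCr = 107 / 88.4 = 1.21 mg/dL
CrCl = (140 − 83) × 121 / (72 × 1.21) × 0.85 = 6897.0 / 87.12 × 0.85 ≈ 67.3 mL/min
CrCl ≈ 67 mL/min.
voranavir: 55–74 mL/min → 70% of 1000 mg = 700 mg.
gavitinib: 40–84 mL/min → 80% of 600 mg = 480 mg.
Total = 700 + 480 = 1180 mg.

1180 mg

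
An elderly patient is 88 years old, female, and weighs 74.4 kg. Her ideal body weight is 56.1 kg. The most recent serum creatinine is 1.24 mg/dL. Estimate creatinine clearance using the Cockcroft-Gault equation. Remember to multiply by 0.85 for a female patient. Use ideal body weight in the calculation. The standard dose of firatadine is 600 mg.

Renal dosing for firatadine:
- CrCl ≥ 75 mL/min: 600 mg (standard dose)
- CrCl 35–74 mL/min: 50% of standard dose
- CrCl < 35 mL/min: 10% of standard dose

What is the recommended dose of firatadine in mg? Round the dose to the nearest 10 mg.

CrCl = (140 − 88) × 56.1 / (72 × 1.24) × 0.85 = 2917.2 / 89.28 × 0.85 ≈ 27.8 mL/min
CrCl ≈ 28 mL/min → bracket < 35 mL/min.
10% of 600 mg = 60 mg

60 mg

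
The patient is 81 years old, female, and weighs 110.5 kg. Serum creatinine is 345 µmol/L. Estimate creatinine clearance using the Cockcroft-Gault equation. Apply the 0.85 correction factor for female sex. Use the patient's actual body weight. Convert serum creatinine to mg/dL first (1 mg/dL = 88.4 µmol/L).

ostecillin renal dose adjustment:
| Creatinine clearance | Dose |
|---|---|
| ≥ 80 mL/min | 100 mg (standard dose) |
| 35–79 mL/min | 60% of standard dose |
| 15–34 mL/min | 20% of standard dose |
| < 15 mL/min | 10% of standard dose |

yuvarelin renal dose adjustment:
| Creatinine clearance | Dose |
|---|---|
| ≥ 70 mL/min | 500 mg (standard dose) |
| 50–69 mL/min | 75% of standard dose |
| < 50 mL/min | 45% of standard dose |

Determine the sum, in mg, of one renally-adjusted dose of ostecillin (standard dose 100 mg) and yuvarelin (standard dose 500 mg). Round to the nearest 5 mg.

245 mg

SCr = 345 / 88.4 = 3.903 mg/dL
CrCl = (140 − 81) × 110.5 / (72 × 3.903) × 0.85 = 6519.5 / 281.02 × 0.85 ≈ 19.7 mL/min
CrCl ≈ 20 mL/min.
ostecillin: 15–34 mL/min → 20% of 100 mg = 20 mg.
yuvarelin: < 50 mL/min → 45% of 500 mg = 225 mg.
Total = 20 + 225 = 245 mg.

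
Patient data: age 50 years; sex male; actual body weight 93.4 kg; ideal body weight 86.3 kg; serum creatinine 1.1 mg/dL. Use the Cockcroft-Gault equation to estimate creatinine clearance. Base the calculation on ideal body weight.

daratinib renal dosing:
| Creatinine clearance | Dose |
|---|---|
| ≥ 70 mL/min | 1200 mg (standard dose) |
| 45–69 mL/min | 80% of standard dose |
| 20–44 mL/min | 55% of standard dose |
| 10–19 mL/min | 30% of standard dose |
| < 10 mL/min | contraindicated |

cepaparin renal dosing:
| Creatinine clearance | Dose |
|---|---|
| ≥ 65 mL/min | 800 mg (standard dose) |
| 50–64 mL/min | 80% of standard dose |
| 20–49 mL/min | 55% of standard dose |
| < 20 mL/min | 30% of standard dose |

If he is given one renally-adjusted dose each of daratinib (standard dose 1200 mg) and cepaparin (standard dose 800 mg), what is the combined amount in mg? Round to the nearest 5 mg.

CrCl = (140 − 50) × 86.3 / (72 × 1.1) = 7767.0 / 79.20 ≈ 98.1 mL/min
CrCl ≈ 98 mL/min.
daratinib: ≥ 70 mL/min → 100% of 1200 mg = 1200 mg.
cepaparin: ≥ 65 mL/min → 100% of 800 mg = 800 mg.
Total = 1200 + 800 = 2000 mg.

2000 mg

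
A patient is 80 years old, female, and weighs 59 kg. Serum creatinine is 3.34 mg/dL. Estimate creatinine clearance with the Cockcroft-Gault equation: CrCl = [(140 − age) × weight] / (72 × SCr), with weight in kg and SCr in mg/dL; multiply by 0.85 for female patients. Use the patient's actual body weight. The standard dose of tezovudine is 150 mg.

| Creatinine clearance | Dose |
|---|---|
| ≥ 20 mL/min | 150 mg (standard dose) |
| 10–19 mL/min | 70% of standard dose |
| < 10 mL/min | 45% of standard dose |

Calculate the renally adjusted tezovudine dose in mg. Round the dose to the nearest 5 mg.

105 mg

CrCl = (140 − 80) × 59 / (72 × 3.34) × 0.85 = 3540.0 / 240.48 × 0.85 ≈ 12.5 mL/min
CrCl ≈ 13 mL/min → bracket 10–19 mL/min.
70% of 150 mg = 105 mg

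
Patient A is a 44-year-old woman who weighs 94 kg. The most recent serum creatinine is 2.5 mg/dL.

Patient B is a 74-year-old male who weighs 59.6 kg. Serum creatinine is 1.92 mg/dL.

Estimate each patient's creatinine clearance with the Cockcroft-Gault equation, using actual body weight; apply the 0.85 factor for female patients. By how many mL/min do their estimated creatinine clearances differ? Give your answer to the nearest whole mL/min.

14 mL/min

Patient A: CrCl = (140 − 44) × 94 / (72 × 2.5) × 0.85 = 9024.0 / 180.00 × 0.85 ≈ 42.6 mL/min
Patient B: CrCl = (140 − 74) × 59.6 / (72 × 1.92) = 3933.6 / 138.24 ≈ 28.5 mL/min
|42.6 − 28.5| = 14.1 mL/min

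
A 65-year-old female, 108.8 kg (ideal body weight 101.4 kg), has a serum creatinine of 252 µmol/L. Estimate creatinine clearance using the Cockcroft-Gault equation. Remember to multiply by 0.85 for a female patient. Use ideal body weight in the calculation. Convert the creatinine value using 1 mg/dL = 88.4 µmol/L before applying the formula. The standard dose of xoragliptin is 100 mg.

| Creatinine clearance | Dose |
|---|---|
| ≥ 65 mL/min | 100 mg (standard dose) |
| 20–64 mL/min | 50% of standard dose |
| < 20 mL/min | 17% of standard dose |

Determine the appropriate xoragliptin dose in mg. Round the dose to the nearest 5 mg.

SCr = 252 / 88.4 = 2.851 mg/dL
CrCl = (140 − 65) × 101.4 / (72 × 2.851) × 0.85 = 7605.0 / 205.27 × 0.85 ≈ 31.5 mL/min
CrCl ≈ 31 mL/min → bracket 20–64 mL/min.
50% of 100 mg = 50 mg

50 mg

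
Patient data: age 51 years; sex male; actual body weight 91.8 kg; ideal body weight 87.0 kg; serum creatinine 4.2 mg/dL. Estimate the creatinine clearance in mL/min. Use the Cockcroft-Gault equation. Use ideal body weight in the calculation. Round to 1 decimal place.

CrCl = (140 − 51) × 87 / (72 × 4.2) = 7743.0 / 302.40 ≈ 25.6 mL/min

25.6 mL/min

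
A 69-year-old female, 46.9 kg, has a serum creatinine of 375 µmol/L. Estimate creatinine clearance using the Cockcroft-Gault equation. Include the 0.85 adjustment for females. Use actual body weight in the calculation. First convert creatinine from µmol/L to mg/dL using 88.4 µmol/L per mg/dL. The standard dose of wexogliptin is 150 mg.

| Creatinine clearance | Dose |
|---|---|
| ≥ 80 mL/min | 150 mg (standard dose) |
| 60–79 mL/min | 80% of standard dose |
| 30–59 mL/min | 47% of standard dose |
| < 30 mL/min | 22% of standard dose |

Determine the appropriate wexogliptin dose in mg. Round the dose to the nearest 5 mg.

35 mg

SCr = 375 / 88.4 = 4.242 mg/dL
CrCl = (140 − 69) × 46.9 / (72 × 4.242) × 0.85 = 3329.9 / 305.42 × 0.85 ≈ 9.3 mL/min
CrCl ≈ 9 mL/min → bracket < 30 mL/min.
22% of 150 mg = 33 mg → 35 mg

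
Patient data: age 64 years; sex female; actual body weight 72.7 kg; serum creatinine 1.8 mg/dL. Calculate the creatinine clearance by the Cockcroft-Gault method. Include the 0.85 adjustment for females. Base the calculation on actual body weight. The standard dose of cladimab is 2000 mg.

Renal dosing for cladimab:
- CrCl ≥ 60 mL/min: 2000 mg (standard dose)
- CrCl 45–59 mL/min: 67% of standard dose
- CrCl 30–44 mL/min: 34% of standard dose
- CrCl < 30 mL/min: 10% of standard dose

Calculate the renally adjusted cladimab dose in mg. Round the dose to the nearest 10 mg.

680 mg

CrCl = (140 − 64) × 72.7 / (72 × 1.8) × 0.85 = 5525.2 / 129.60 × 0.85 ≈ 36.2 mL/min
CrCl ≈ 36 mL/min → bracket 30–44 mL/min.
34% of 2000 mg = 680 mg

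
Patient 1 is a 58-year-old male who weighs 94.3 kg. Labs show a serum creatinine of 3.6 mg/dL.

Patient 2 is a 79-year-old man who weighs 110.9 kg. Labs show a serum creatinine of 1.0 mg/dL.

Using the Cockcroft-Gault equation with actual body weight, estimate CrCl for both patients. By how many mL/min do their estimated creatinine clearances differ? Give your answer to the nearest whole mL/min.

64 mL/min

Patient 1: CrCl = (140 − 58) × 94.3 / (72 × 3.6) = 7732.6 / 259.20 ≈ 29.8 mL/min
Patient 2: CrCl = (140 − 79) × 110.9 / (72 × 1) = 6764.9 / 72.00 ≈ 94.0 mL/min
|29.8 − 94.0| = 64.2 mL/min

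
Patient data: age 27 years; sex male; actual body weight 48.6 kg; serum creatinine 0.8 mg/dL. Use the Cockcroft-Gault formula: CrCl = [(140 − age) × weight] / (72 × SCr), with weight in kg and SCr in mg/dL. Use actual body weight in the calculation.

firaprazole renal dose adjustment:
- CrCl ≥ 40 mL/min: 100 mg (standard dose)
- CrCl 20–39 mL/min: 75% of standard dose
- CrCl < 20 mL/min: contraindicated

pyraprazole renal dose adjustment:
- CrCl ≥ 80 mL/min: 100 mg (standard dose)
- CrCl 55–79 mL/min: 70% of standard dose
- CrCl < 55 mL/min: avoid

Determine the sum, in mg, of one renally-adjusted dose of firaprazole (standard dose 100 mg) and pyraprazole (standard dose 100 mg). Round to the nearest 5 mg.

CrCl = (140 − 27) × 48.6 / (72 × 0.8) = 5491.8 / 57.60 ≈ 95.3 mL/min
CrCl ≈ 95 mL/min.
firaprazole: ≥ 40 mL/min → 100% of 100 mg = 100 mg.
pyraprazole: ≥ 80 mL/min → 100% of 100 mg = 100 mg.
Total = 100 + 100 = 200 mg.

200 mg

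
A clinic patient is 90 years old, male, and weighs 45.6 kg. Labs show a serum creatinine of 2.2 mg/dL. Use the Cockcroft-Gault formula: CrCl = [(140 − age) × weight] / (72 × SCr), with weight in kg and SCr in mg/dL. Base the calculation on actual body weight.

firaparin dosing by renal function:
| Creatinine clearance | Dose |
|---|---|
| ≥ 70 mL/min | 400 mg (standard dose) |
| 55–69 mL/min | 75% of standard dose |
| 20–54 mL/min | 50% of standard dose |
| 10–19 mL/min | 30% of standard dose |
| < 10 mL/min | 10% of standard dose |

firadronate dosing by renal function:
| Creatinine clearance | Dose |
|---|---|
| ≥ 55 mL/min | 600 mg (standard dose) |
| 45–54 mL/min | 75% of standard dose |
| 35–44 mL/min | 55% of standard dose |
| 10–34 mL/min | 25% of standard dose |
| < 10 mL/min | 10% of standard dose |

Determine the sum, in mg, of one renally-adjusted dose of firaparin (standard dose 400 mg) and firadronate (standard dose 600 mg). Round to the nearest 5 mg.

270 mg

CrCl = (140 − 90) × 45.6 / (72 × 2.2) = 2280.0 / 158.40 ≈ 14.4 mL/min
CrCl ≈ 14 mL/min.
firaparin: 10–19 mL/min → 30% of 400 mg = 120 mg.
firadronate: 10–34 mL/min → 25% of 600 mg = 150 mg.
Total = 120 + 150 = 270 mg.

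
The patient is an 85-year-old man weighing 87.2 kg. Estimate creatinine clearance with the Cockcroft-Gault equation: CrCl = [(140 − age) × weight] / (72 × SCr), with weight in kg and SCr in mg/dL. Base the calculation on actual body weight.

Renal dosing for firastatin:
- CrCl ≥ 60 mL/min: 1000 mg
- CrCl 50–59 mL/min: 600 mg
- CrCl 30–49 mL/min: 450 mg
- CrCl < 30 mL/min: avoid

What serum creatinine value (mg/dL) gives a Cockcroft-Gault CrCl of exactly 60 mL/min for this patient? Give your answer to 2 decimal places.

Standard dose requires CrCl ≥ 60 mL/min.
Set (140 − 85) × 87.2 / (72 × SCr) = 60
SCr = (140 − 85) × 87.2 / (72 × 60) = 1.110 mg/dL

1.11 mg/dL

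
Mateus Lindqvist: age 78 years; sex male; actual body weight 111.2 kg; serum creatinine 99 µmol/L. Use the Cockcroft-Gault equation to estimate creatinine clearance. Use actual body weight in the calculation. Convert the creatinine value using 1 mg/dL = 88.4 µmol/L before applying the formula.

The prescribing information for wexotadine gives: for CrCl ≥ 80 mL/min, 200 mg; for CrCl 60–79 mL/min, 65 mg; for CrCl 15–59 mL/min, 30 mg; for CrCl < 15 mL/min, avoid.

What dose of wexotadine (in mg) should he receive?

SCr = 99 / 88.4 = 1.12 mg/dL
CrCl = (140 − 78) × 111.2 / (72 × 1.12) = 6894.4 / 80.64 ≈ 85.5 mL/min
CrCl ≈ 86 mL/min → bracket ≥ 80 mL/min.
Dose for this bracket: 200 mg.

200 mg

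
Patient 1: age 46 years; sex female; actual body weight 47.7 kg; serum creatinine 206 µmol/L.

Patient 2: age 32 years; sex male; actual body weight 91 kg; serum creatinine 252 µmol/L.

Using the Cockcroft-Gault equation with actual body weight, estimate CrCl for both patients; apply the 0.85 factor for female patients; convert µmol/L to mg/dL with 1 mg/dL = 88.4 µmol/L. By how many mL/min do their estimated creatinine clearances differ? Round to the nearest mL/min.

Patient 1: SCr = 206 / 88.4 = 2.33 mg/dL
Patient 1: CrCl = (140 − 46) × 47.7 / (72 × 2.33) × 0.85 = 4483.8 / 167.76 × 0.85 ≈ 22.7 mL/min
Patient 2: SCr = 252 / 88.4 = 2.851 mg/dL
Patient 2: CrCl = (140 − 32) × 91 / (72 × 2.851) = 9828.0 / 205.27 ≈ 47.9 mL/min
|22.7 − 47.9| = 25.2 mL/min

25 mL/min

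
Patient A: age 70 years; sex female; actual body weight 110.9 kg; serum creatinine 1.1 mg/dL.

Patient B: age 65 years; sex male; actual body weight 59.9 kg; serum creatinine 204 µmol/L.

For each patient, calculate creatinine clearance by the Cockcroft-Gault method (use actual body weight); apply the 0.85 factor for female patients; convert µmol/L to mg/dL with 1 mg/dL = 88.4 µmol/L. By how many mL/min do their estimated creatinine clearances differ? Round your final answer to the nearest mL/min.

Patient A: CrCl = (140 − 70) × 110.9 / (72 × 1.1) × 0.85 = 7763.0 / 79.20 × 0.85 ≈ 83.3 mL/min
Patient B: SCr = 204 / 88.4 = 2.308 mg/dL
Patient B: CrCl = (140 − 65) × 59.9 / (72 × 2.308) = 4492.5 / 166.18 ≈ 27.0 mL/min
|83.3 − 27.0| = 56.3 mL/min

56 mL/min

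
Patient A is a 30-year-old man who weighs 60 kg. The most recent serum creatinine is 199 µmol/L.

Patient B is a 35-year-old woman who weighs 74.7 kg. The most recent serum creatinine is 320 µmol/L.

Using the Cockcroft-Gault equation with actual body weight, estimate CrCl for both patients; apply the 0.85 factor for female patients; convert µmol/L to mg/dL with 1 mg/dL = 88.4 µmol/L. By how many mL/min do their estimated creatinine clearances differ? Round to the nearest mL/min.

15 mL/min

Patient A: SCr = 199 / 88.4 = 2.251 mg/dL
Patient A: CrCl = (140 − 30) × 60 / (72 × 2.251) = 6600.0 / 162.07 ≈ 40.7 mL/min
Patient B: SCr = 320 / 88.4 = 3.62 mg/dL
Patient B: CrCl = (140 − 35) × 74.7 / (72 × 3.62) × 0.85 = 7843.5 / 260.64 × 0.85 ≈ 25.6 mL/min
|40.7 − 25.6| = 15.1 mL/min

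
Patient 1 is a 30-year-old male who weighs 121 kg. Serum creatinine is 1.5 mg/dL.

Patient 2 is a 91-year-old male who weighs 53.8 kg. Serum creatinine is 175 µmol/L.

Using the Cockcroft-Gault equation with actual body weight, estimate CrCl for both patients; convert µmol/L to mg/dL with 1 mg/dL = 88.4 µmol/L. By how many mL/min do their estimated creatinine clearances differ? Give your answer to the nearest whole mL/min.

105 mL/min

Patient 1: CrCl = (140 − 30) × 121 / (72 × 1.5) = 13310.0 / 108.00 ≈ 123.2 mL/min
Patient 2: SCr = 175 / 88.4 = 1.98 mg/dL
Patient 2: CrCl = (140 − 91) × 53.8 / (72 × 1.98) = 2636.2 / 142.56 ≈ 18.5 mL/min
|123.2 − 18.5| = 104.7 mL/min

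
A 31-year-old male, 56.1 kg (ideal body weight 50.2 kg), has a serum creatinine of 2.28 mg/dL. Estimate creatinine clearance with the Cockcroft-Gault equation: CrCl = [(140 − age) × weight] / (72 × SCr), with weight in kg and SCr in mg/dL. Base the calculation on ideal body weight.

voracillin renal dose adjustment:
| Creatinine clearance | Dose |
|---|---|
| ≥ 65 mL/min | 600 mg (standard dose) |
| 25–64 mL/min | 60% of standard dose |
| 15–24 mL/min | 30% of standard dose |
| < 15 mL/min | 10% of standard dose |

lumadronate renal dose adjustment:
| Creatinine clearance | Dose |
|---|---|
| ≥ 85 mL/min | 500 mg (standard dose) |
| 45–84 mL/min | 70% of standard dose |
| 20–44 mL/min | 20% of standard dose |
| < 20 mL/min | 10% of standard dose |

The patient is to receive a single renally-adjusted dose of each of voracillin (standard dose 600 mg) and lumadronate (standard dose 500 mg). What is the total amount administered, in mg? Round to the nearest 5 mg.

460 mg

CrCl = (140 − 31) × 50.2 / (72 × 2.28) = 5471.8 / 164.16 ≈ 33.3 mL/min
CrCl ≈ 33 mL/min.
voracillin: 25–64 mL/min → 60% of 600 mg = 360 mg.
lumadronate: 20–44 mL/min → 20% of 500 mg = 100 mg.
Total = 360 + 100 = 460 mg.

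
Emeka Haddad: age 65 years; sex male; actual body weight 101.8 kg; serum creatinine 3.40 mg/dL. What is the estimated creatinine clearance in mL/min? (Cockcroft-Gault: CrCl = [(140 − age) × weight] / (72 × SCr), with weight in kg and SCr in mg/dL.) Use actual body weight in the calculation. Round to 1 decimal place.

CrCl = (140 − 65) × 101.8 / (72 × 3.4) = 7635.0 / 244.80 ≈ 31.2 mL/min

31.2 mL/min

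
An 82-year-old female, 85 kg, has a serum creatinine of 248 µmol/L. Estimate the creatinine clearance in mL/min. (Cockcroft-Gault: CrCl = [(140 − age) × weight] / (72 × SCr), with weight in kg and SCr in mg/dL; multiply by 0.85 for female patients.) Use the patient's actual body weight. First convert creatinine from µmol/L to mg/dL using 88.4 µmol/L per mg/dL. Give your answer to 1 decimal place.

20.7 mL/min

SCr = 248 / 88.4 = 2.805 mg/dL
CrCl = (140 − 82) × 85 / (72 × 2.805) × 0.85 = 4930.0 / 201.96 × 0.85 ≈ 20.7 mL/min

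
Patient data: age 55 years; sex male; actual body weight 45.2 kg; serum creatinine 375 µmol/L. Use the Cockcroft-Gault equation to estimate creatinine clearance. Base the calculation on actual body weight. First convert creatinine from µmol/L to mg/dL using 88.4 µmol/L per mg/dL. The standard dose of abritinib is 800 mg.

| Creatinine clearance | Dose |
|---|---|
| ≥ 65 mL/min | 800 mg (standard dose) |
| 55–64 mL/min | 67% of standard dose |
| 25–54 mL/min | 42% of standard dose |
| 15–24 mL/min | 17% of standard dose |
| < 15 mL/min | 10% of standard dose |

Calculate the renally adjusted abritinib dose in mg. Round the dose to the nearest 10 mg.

SCr = 375 / 88.4 = 4.242 mg/dL
CrCl = (140 − 55) × 45.2 / (72 × 4.242) = 3842.0 / 305.42 ≈ 12.6 mL/min
CrCl ≈ 13 mL/min → bracket < 15 mL/min.
10% of 800 mg = 80 mg

80 mg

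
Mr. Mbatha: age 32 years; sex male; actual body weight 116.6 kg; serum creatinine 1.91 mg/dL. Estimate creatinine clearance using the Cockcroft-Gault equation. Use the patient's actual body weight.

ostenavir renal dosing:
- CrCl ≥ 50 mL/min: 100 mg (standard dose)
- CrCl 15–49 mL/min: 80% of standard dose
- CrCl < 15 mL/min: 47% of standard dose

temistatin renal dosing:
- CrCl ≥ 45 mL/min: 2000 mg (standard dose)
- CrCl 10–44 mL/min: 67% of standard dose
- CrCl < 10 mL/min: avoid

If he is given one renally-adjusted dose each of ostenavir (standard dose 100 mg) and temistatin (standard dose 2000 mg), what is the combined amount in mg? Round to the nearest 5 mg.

CrCl = (140 − 32) × 116.6 / (72 × 1.91) = 12592.8 / 137.52 ≈ 91.6 mL/min
CrCl ≈ 92 mL/min.
ostenavir: ≥ 50 mL/min → 100% of 100 mg = 100 mg.
temistatin: ≥ 45 mL/min → 100% of 2000 mg = 2000 mg.
Total = 100 + 2000 = 2100 mg.

2100 mg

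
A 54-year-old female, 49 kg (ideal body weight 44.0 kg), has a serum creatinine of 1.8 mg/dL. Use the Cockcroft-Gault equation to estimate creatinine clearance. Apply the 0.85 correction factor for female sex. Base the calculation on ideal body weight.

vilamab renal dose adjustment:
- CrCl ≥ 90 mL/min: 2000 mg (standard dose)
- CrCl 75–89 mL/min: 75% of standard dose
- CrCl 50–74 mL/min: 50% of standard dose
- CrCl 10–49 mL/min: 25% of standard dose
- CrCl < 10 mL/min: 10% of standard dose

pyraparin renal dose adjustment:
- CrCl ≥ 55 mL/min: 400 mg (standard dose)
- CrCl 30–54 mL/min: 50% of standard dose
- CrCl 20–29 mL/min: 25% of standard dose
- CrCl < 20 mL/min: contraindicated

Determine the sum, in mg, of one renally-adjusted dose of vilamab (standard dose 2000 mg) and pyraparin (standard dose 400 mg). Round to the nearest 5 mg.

CrCl = (140 − 54) × 44 / (72 × 1.8) × 0.85 = 3784.0 / 129.60 × 0.85 ≈ 24.8 mL/min
CrCl ≈ 25 mL/min.
vilamab: 10–49 mL/min → 25% of 2000 mg = 500 mg.
pyraparin: 20–29 mL/min → 25% of 400 mg = 100 mg.
Total = 500 + 100 = 600 mg.

600 mg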